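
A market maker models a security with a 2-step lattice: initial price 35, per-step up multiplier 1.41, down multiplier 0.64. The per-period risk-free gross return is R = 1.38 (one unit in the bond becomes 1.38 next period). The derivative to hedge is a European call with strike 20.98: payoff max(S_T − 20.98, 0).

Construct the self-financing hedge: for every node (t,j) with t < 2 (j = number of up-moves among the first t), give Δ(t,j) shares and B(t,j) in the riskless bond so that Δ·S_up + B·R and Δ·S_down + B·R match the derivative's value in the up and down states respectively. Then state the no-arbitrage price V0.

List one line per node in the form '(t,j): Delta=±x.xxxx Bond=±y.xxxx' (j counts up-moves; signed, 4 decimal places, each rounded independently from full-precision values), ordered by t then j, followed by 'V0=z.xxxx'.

(0,0): Delta=0.9930 Bond=-10.7677
(1,0): Delta=0.6148 Bond=-6.3867
(1,1): Delta=1.0000 Bond=-15.2029
V0=23.9887

Under the risk-neutral measure, an up-move has probability p* = (R−d)/(u−d) = 0.9610 and values discount at R = 1.38.
Terminal payoffs: V(2,0)=0.0000, V(2,1)=10.6040, V(2,2)=48.6035
(1,0): S=22.4000. Δ = (V_up−V_dn)/(S_up−S_dn) = (10.6040−0.0000)/(31.5840−14.3360) = 0.6148. V = [p*·10.6040 + (1−p*)·0.0000]/1.38 = 7.3847. B = V − Δ·S = -6.3867.
(1,1): S=49.3500. Δ = (V_up−V_dn)/(S_up−S_dn) = (48.6035−10.6040)/(69.5835−31.5840) = 1.0000. V = [p*·48.6035 + (1−p*)·10.6040]/1.38 = 34.1471. B = V − Δ·S = -15.2029.
(0,0): S=35.0000. Δ = (V_up−V_dn)/(S_up−S_dn) = (34.1471−7.3847)/(49.3500−22.4000) = 0.9930. V = [p*·34.1471 + (1−p*)·7.3847]/1.38 = 23.9887. B = V − Δ·S = -10.7677.
The time-0 hedge costs 23.9887, which is the no-arbitrage price.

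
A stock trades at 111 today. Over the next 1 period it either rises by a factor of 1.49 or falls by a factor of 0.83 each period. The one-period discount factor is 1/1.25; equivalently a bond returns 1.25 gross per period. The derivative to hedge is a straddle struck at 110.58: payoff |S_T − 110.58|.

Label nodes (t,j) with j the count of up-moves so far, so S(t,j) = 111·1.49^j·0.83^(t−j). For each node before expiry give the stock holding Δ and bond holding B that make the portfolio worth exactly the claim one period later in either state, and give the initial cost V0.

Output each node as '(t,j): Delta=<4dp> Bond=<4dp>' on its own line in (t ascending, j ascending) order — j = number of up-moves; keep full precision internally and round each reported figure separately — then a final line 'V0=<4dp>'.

(0,0): Delta=0.4963 Bond=-21.8204
V0=33.2705

Under the risk-neutral measure, an up-move has probability p* = (R−d)/(u−d) = 0.6364 and values discount at R = 1.25.
At expiry t=1: V(1,0)=18.4500, V(1,1)=54.8100
  t=0,j=0: stock 111.0000 → up 165.3900 (V=54.8100), down 92.1300 (V=18.4500). Price 33.2705; hedge Δ=0.4963, bond B=-21.8204.
Each (Δ,B) replicates both successor values, so the strategy is self-financing and V0 is arbitrage-free.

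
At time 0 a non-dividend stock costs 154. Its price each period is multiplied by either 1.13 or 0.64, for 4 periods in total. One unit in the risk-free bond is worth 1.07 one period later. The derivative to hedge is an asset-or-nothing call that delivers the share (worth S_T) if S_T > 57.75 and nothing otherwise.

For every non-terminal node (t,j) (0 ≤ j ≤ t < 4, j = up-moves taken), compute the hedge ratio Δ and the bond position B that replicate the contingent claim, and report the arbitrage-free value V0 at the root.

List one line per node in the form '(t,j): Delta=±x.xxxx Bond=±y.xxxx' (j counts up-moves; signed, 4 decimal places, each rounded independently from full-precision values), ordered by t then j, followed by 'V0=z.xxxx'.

(0,0): Delta=1.0191 Bond=-3.1680
(1,0): Delta=1.1719 Bond=-18.4556
(1,1): Delta=1.0070 Bond=-1.2876
(2,0): Delta=2.1372 Bond=-80.6355
(2,1): Delta=1.0957 Bond=-11.2515
(2,2): Delta=1.0000 Bond=0.0000
(3,0): Delta=0.0000 Bond=0.0000
(3,1): Delta=2.3061 Bond=-98.3190
(3,2): Delta=1.0000 Bond=0.0000
(3,3): Delta=1.0000 Bond=0.0000
V0=153.7713

Under the risk-neutral measure, an up-move has probability p* = (R−d)/(u−d) = 0.8776 and values discount at R = 1.07.
Payoff layer (t=4): V(4,0)=0.0000, V(4,1)=0.0000, V(4,2)=80.5448, V(4,3)=142.2119, V(4,4)=251.0929
  t=3,j=0: stock 40.3702 → up 45.6183 (V=0.0000), down 25.8369 (V=0.0000). Price 0.0000; hedge Δ=0.0000, bond B=0.0000.
  t=3,j=1: stock 71.2786 → up 80.5448 (V=80.5448), down 45.6183 (V=0.0000). Price 66.0581; hedge Δ=2.3061, bond B=-98.3190.
  t=3,j=2: stock 125.8513 → up 142.2119 (V=142.2119), down 80.5448 (V=80.5448). Price 125.8513; hedge Δ=1.0000, bond B=0.0000.
  t=3,j=3: stock 222.2061 → up 251.0929 (V=251.0929), down 142.2119 (V=142.2119). Price 222.2061; hedge Δ=1.0000, bond B=0.0000.
  t=2,j=0: stock 63.0784 → up 71.2786 (V=66.0581), down 40.3702 (V=0.0000). Price 54.1770; hedge Δ=2.1372, bond B=-80.6355.
  t=2,j=1: stock 111.3728 → up 125.8513 (V=125.8513), down 71.2786 (V=66.0581). Price 110.7754; hedge Δ=1.0957, bond B=-11.2515.
  t=2,j=2: stock 196.6426 → up 222.2061 (V=222.2061), down 125.8513 (V=125.8513). Price 196.6426; hedge Δ=1.0000, bond B=0.0000.
  t=1,j=0: stock 98.5600 → up 111.3728 (V=110.7754), down 63.0784 (V=54.1770). Price 97.0514; hedge Δ=1.1719, bond B=-18.4556.
  t=1,j=1: stock 174.0200 → up 196.6426 (V=196.6426), down 111.3728 (V=110.7754). Price 173.9516; hedge Δ=1.0070, bond B=-1.2876.
  t=0,j=0: stock 154.0000 → up 174.0200 (V=173.9516), down 98.5600 (V=97.0514). Price 153.7713; hedge Δ=1.0191, bond B=-3.1680.
The time-0 hedge costs 153.7713, which is the no-arbitrage price.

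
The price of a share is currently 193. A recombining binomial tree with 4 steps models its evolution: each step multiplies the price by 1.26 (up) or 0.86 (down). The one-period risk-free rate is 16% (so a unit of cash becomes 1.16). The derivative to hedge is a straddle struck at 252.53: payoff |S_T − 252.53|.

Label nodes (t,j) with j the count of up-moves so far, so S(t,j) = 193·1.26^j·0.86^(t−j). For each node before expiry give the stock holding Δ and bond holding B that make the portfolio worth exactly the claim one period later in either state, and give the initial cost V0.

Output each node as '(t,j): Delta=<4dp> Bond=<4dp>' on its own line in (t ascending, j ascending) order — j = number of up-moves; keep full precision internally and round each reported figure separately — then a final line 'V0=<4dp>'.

(0,0): Delta=0.6379 Bond=-57.8505
(1,0): Delta=0.0010 Bond=38.6046
(1,1): Delta=0.7828 Bond=-102.3436
(2,0): Delta=-1.0000 Bond=187.6709
(2,1): Delta=0.2288 Bond=-2.8486
(2,2): Delta=0.9089 Bond=-157.3420
(3,0): Delta=-1.0000 Bond=217.6983
(3,1): Delta=-1.0000 Bond=217.6983
(3,2): Delta=0.5083 Bond=-76.9719
(3,3): Delta=1.0000 Bond=-217.6983
V0=65.2680

Under the risk-neutral measure, an up-move has probability p* = (R−d)/(u−d) = 0.7500 and values discount at R = 1.16.
Terminal values V(4,·): V(4,0)=146.9574, V(4,1)=97.8539, V(4,2)=25.9115, V(4,3)=79.4924, V(4,4)=233.9214
(3,0): S=122.7588. Δ = (V_up−V_dn)/(S_up−S_dn) = (97.8539−146.9574)/(154.6761−105.5726) = -1.0000. V = [p*·97.8539 + (1−p*)·146.9574]/1.16 = 94.9395. B = V − Δ·S = 217.6983.
(3,1): S=179.8559. Δ = (V_up−V_dn)/(S_up−S_dn) = (25.9115−97.8539)/(226.6185−154.6761) = -1.0000. V = [p*·25.9115 + (1−p*)·97.8539]/1.16 = 37.8423. B = V − Δ·S = 217.6983.
(3,2): S=263.5098. Δ = (V_up−V_dn)/(S_up−S_dn) = (79.4924−25.9115)/(332.0224−226.6185) = 0.5083. V = [p*·79.4924 + (1−p*)·25.9115]/1.16 = 56.9803. B = V − Δ·S = -76.9719.
(3,3): S=386.0726. Δ = (V_up−V_dn)/(S_up−S_dn) = (233.9214−79.4924)/(486.4514−332.0224) = 1.0000. V = [p*·233.9214 + (1−p*)·79.4924]/1.16 = 168.3743. B = V − Δ·S = -217.6983.
(2,0): S=142.7428. Δ = (V_up−V_dn)/(S_up−S_dn) = (37.8423−94.9395)/(179.8559−122.7588) = -1.0000. V = [p*·37.8423 + (1−p*)·94.9395]/1.16 = 44.9281. B = V − Δ·S = 187.6709.
(2,1): S=209.1348. Δ = (V_up−V_dn)/(S_up−S_dn) = (56.9803−37.8423)/(263.5098−179.8559) = 0.2288. V = [p*·56.9803 + (1−p*)·37.8423]/1.16 = 44.9964. B = V − Δ·S = -2.8486.
(2,2): S=306.4068. Δ = (V_up−V_dn)/(S_up−S_dn) = (168.3743−56.9803)/(386.0726−263.5098) = 0.9089. V = [p*·168.3743 + (1−p*)·56.9803]/1.16 = 121.1429. B = V − Δ·S = -157.3420.
(1,0): S=165.9800. Δ = (V_up−V_dn)/(S_up−S_dn) = (44.9964−44.9281)/(209.1348−142.7428) = 0.0010. V = [p*·44.9964 + (1−p*)·44.9281]/1.16 = 38.7753. B = V − Δ·S = 38.6046.
(1,1): S=243.1800. Δ = (V_up−V_dn)/(S_up−S_dn) = (121.1429−44.9964)/(306.4068−209.1348) = 0.7828. V = [p*·121.1429 + (1−p*)·44.9964]/1.16 = 88.0227. B = V − Δ·S = -102.3436.
(0,0): S=193.0000. Δ = (V_up−V_dn)/(S_up−S_dn) = (88.0227−38.7753)/(243.1800−165.9800) = 0.6379. V = [p*·88.0227 + (1−p*)·38.7753]/1.16 = 65.2680. B = V − Δ·S = -57.8505.
Each (Δ,B) replicates both successor values, so the strategy is self-financing and V0 is arbitrage-free.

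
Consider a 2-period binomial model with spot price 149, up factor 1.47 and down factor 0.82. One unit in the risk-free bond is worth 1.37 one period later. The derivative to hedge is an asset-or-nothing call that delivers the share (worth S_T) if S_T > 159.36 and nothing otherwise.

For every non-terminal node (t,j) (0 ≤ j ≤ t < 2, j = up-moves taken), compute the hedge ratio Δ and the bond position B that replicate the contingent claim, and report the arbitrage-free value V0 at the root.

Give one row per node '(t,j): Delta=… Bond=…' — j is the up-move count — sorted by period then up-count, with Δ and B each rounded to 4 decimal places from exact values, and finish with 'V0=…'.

No-arbitrage ⇒ martingale measure with p* = (R−d)/(u−d) = 0.8462.
Terminal payoffs: V(2,0)=0.0000, V(2,1)=179.6046, V(2,2)=321.9741
Node (1,0) S=122.1800: V=(p*·179.6046+(1−p*)·0.0000)/1.37=110.9293; Δ=(179.6046−0.0000)/(179.6046−100.1876)=2.2615; B=V−Δ·S=-165.3855
Node (1,1) S=219.0300: V=(p*·321.9741+(1−p*)·179.6046)/1.37=219.0300; Δ=(321.9741−179.6046)/(321.9741−179.6046)=1.0000; B=V−Δ·S=0.0000
Node (0,0) S=149.0000: V=(p*·219.0300+(1−p*)·110.9293)/1.37=147.7366; Δ=(219.0300−110.9293)/(219.0300−122.1800)=1.1162; B=V−Δ·S=-18.5722
Root portfolio cost Δ·149+B reproduces V0=147.7366.

(0,0): Delta=1.1162 Bond=-18.5722
(1,0): Delta=2.2615 Bond=-165.3855
(1,1): Delta=1.0000 Bond=0.0000
V0=147.7366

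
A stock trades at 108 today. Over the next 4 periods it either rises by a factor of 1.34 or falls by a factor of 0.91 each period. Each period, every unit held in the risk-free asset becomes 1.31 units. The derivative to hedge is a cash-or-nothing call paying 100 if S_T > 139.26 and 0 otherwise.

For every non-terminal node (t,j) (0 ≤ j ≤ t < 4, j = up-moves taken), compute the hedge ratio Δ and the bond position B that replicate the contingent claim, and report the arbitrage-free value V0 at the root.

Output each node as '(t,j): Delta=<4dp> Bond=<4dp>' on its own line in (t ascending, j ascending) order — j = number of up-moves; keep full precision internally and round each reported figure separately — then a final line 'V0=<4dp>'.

No-arbitrage ⇒ martingale measure with p* = (R−d)/(u−d) = 0.9302.
Terminal values V(4,·): V(4,0)=0.0000, V(4,1)=0.0000, V(4,2)=100.0000, V(4,3)=100.0000, V(4,4)=100.0000
  t=3,j=0: stock 81.3857 → up 109.0568 (V=0.0000), down 74.0610 (V=0.0000). Price 0.0000; hedge Δ=0.0000, bond B=0.0000.
  t=3,j=1: stock 119.8426 → up 160.5891 (V=100.0000), down 109.0568 (V=0.0000). Price 71.0101; hedge Δ=1.9405, bond B=-161.5480.
  t=3,j=2: stock 176.4716 → up 236.4719 (V=100.0000), down 160.5891 (V=100.0000). Price 76.3359; hedge Δ=0.0000, bond B=76.3359.
  t=3,j=3: stock 259.8592 → up 348.2114 (V=100.0000), down 236.4719 (V=100.0000). Price 76.3359; hedge Δ=0.0000, bond B=76.3359.
  t=2,j=0: stock 89.4348 → up 119.8426 (V=71.0101), down 81.3857 (V=0.0000). Price 50.4244; hedge Δ=1.8465, bond B=-114.7154.
  t=2,j=1: stock 131.6952 → up 176.4716 (V=76.3359), down 119.8426 (V=71.0101). Price 57.9880; hedge Δ=0.0940, bond B=45.6025.
  t=2,j=2: stock 193.9248 → up 259.8592 (V=76.3359), down 176.4716 (V=76.3359). Price 58.2717; hedge Δ=0.0000, bond B=58.2717.
  t=1,j=0: stock 98.2800 → up 131.6952 (V=57.9880), down 89.4348 (V=50.4244). Price 43.8628; hedge Δ=0.1790, bond B=26.2729.
  t=1,j=1: stock 144.7200 → up 193.9248 (V=58.2717), down 131.6952 (V=57.9880). Price 44.4671; hedge Δ=0.0046, bond B=43.8075.
  t=0,j=0: stock 108.0000 → up 144.7200 (V=44.4671), down 98.2800 (V=43.8628). Price 33.9122; hedge Δ=0.0130, bond B=32.5070.
Check: Δ(0,0)·S0 + B(0,0) = 33.9122 = V0.

(0,0): Delta=0.0130 Bond=32.5070
(1,0): Delta=0.1790 Bond=26.2729
(1,1): Delta=0.0046 Bond=43.8075
(2,0): Delta=1.8465 Bond=-114.7154
(2,1): Delta=0.0940 Bond=45.6025
(2,2): Delta=0.0000 Bond=58.2717
(3,0): Delta=0.0000 Bond=0.0000
(3,1): Delta=1.9405 Bond=-161.5480
(3,2): Delta=0.0000 Bond=76.3359
(3,3): Delta=0.0000 Bond=76.3359
V0=33.9122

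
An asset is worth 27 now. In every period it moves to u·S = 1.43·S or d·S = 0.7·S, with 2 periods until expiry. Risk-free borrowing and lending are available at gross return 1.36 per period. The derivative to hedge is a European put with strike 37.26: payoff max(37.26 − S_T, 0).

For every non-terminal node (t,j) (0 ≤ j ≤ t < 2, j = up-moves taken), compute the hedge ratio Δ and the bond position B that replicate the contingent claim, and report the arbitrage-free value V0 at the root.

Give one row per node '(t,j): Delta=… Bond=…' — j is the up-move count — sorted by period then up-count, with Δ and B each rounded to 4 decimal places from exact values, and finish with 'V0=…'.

(0,0): Delta=-0.3945 Bond=11.7302
(1,0): Delta=-1.0000 Bond=27.3971
(1,1): Delta=-0.3631 Bond=14.7393
V0=1.0788

Risk-neutral probability p* = (R−d)/(u−d) = (1.36−0.7)/(1.43−0.7) = 0.9041.
Payoff layer (t=2): V(2,0)=24.0300, V(2,1)=10.2330, V(2,2)=0.0000
Node (1,0) S=18.9000: V=(p*·10.2330+(1−p*)·24.0300)/1.36=8.4971; Δ=(10.2330−24.0300)/(27.0270−13.2300)=-1.0000; B=V−Δ·S=27.3971
Node (1,1) S=38.6100: V=(p*·0.0000+(1−p*)·10.2330)/1.36=0.7215; Δ=(0.0000−10.2330)/(55.2123−27.0270)=-0.3631; B=V−Δ·S=14.7393
Node (0,0) S=27.0000: V=(p*·0.7215+(1−p*)·8.4971)/1.36=1.0788; Δ=(0.7215−8.4971)/(38.6100−18.9000)=-0.3945; B=V−Δ·S=11.7302
Self-financing check: at every node Δ·S+B equals the discounted successor values.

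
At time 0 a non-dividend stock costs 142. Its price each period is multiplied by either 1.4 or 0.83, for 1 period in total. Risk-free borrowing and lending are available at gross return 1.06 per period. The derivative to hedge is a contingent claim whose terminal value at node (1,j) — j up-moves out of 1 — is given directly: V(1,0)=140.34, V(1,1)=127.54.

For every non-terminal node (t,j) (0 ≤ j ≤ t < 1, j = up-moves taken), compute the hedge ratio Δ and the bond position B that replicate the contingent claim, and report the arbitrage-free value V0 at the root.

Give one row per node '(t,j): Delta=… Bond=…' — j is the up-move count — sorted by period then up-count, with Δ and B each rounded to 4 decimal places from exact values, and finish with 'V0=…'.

(0,0): Delta=-0.1581 Bond=149.9798
V0=127.5237

No-arbitrage ⇒ martingale measure with p* = (R−d)/(u−d) = 0.4035.
Payoff layer (t=1): V(1,0)=140.3400, V(1,1)=127.5400
(0,0): S=142.0000. Δ = (V_up−V_dn)/(S_up−S_dn) = (127.5400−140.3400)/(198.8000−117.8600) = -0.1581. V = [p*·127.5400 + (1−p*)·140.3400]/1.06 = 127.5237. B = V − Δ·S = 149.9798.
Self-financing check: at every node Δ·S+B equals the discounted successor values.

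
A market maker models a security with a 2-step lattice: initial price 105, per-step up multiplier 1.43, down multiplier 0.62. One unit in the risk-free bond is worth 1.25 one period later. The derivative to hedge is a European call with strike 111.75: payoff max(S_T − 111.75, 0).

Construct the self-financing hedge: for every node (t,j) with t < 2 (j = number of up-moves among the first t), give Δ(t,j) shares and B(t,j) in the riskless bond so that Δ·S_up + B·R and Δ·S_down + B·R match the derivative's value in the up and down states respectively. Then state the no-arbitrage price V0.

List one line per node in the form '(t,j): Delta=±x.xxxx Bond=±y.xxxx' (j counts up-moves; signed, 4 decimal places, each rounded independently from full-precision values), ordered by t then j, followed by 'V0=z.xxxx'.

The replicating-portfolio and risk-neutral prices coincide; use p* = (1.25−0.62)/(1.43−0.62) = 0.7778 for the latter.
At expiry t=2: V(2,0)=0.0000, V(2,1)=0.0000, V(2,2)=102.9645
Node (1,0) S=65.1000: V=(p*·0.0000+(1−p*)·0.0000)/1.25=0.0000; Δ=(0.0000−0.0000)/(93.0930−40.3620)=0.0000; B=V−Δ·S=0.0000
Node (1,1) S=150.1500: V=(p*·102.9645+(1−p*)·0.0000)/1.25=64.0668; Δ=(102.9645−0.0000)/(214.7145−93.0930)=0.8466; B=V−Δ·S=-63.0499
Node (0,0) S=105.0000: V=(p*·64.0668+(1−p*)·0.0000)/1.25=39.8638; Δ=(64.0668−0.0000)/(150.1500−65.1000)=0.7533; B=V−Δ·S=-39.2310
The time-0 hedge costs 39.8638, which is the no-arbitrage price.

(0,0): Delta=0.7533 Bond=-39.2310
(1,0): Delta=0.0000 Bond=0.0000
(1,1): Delta=0.8466 Bond=-63.0499
V0=39.8638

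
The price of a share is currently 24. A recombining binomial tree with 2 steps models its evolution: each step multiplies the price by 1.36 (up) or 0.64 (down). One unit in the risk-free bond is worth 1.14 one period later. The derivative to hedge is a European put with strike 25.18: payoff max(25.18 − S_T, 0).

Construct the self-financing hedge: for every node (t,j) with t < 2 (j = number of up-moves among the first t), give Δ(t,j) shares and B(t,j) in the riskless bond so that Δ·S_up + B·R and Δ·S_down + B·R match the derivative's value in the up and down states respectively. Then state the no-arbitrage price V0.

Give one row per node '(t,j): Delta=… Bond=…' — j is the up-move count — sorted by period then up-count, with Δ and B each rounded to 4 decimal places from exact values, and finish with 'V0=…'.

(0,0): Delta=-0.3228 Bond=10.2506
(1,0): Delta=-1.0000 Bond=22.0877
(1,1): Delta=-0.1826 Bond=7.1088
V0=2.5038

Since d<R<u, set p* = (R−d)/(u−d) = 0.6944; price each node as the discounted p*-expectation of its children.
Terminal payoffs: V(2,0)=15.3496, V(2,1)=4.2904, V(2,2)=0.0000
(1,0): S=15.3600. Δ = (V_up−V_dn)/(S_up−S_dn) = (4.2904−15.3496)/(20.8896−9.8304) = -1.0000. V = [p*·4.2904 + (1−p*)·15.3496]/1.14 = 6.7277. B = V − Δ·S = 22.0877.
(1,1): S=32.6400. Δ = (V_up−V_dn)/(S_up−S_dn) = (0.0000−4.2904)/(44.3904−20.8896) = -0.1826. V = [p*·0.0000 + (1−p*)·4.2904]/1.14 = 1.1500. B = V − Δ·S = 7.1088.
(0,0): S=24.0000. Δ = (V_up−V_dn)/(S_up−S_dn) = (1.1500−6.7277)/(32.6400−15.3600) = -0.3228. V = [p*·1.1500 + (1−p*)·6.7277]/1.14 = 2.5038. B = V − Δ·S = 10.2506.
Root portfolio cost Δ·24+B reproduces V0=2.5038.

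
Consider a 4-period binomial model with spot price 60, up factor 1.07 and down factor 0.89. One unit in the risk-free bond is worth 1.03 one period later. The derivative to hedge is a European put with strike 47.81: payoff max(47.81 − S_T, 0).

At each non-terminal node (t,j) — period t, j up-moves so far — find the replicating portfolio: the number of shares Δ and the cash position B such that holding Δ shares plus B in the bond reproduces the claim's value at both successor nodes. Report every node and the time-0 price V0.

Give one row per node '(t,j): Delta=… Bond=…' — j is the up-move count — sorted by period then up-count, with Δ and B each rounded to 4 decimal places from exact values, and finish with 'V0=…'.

The replicating-portfolio and risk-neutral prices coincide; use p* = (1.03−0.89)/(1.07−0.89) = 0.7778 for the latter.
At expiry t=4: V(4,0)=10.1647, V(4,1)=2.5510, V(4,2)=0.0000, V(4,3)=0.0000, V(4,4)=0.0000
  t=3,j=0: stock 42.2981 → up 45.2590 (V=2.5510), down 37.6453 (V=10.1647). Price 4.1193; hedge Δ=-1.0000, bond B=46.4175.
  t=3,j=1: stock 50.8528 → up 54.4125 (V=0.0000), down 45.2590 (V=2.5510). Price 0.5504; hedge Δ=-0.2787, bond B=14.7225.
  t=3,j=2: stock 61.1377 → up 65.4173 (V=0.0000), down 54.4125 (V=0.0000). Price 0.0000; hedge Δ=0.0000, bond B=0.0000.
  t=3,j=3: stock 73.5026 → up 78.6478 (V=0.0000), down 65.4173 (V=0.0000). Price 0.0000; hedge Δ=0.0000, bond B=0.0000.
  t=2,j=0: stock 47.5260 → up 50.8528 (V=0.5504), down 42.2981 (V=4.1193). Price 1.3043; hedge Δ=-0.4172, bond B=21.1319.
  t=2,j=1: stock 57.1380 → up 61.1377 (V=0.0000), down 50.8528 (V=0.5504). Price 0.1187; hedge Δ=-0.0535, bond B=3.1764.
  t=2,j=2: stock 68.6940 → up 73.5026 (V=0.0000), down 61.1377 (V=0.0000). Price 0.0000; hedge Δ=0.0000, bond B=0.0000.
  t=1,j=0: stock 53.4000 → up 57.1380 (V=0.1187), down 47.5260 (V=1.3043). Price 0.3711; hedge Δ=-0.1233, bond B=6.9578.
  t=1,j=1: stock 64.2000 → up 68.6940 (V=0.0000), down 57.1380 (V=0.1187). Price 0.0256; hedge Δ=-0.0103, bond B=0.6853.
  t=0,j=0: stock 60.0000 → up 64.2000 (V=0.0256), down 53.4000 (V=0.3711). Price 0.0994; hedge Δ=-0.0320, bond B=2.0186.
Root portfolio cost Δ·60+B reproduces V0=0.0994.

(0,0): Delta=-0.0320 Bond=2.0186
(1,0): Delta=-0.1233 Bond=6.9578
(1,1): Delta=-0.0103 Bond=0.6853
(2,0): Delta=-0.4172 Bond=21.1319
(2,1): Delta=-0.0535 Bond=3.1764
(2,2): Delta=0.0000 Bond=0.0000
(3,0): Delta=-1.0000 Bond=46.4175
(3,1): Delta=-0.2787 Bond=14.7225
(3,2): Delta=0.0000 Bond=0.0000
(3,3): Delta=0.0000 Bond=0.0000
V0=0.0994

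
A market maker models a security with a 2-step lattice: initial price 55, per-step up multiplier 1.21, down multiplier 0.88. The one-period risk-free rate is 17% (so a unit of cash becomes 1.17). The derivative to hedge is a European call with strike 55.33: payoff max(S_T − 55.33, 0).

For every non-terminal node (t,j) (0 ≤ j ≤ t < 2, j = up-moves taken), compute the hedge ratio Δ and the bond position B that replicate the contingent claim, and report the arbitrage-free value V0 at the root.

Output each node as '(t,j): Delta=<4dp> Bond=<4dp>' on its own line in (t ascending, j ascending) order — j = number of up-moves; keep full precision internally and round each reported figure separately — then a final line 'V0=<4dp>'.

The replicating-portfolio and risk-neutral prices coincide; use p* = (1.17−0.88)/(1.21−0.88) = 0.8788 for the latter.
Terminal values V(2,·): V(2,0)=0.0000, V(2,1)=3.2340, V(2,2)=25.1955
Node (1,0) S=48.4000: V=(p*·3.2340+(1−p*)·0.0000)/1.17=2.4291; Δ=(3.2340−0.0000)/(58.5640−42.5920)=0.2025; B=V−Δ·S=-7.3709
Node (1,1) S=66.5500: V=(p*·25.1955+(1−p*)·3.2340)/1.17=19.2594; Δ=(25.1955−3.2340)/(80.5255−58.5640)=1.0000; B=V−Δ·S=-47.2906
Node (0,0) S=55.0000: V=(p*·19.2594+(1−p*)·2.4291)/1.17=14.7174; Δ=(19.2594−2.4291)/(66.5500−48.4000)=0.9273; B=V−Δ·S=-36.2836
Self-financing check: at every node Δ·S+B equals the discounted successor values.

(0,0): Delta=0.9273 Bond=-36.2836
(1,0): Delta=0.2025 Bond=-7.3709
(1,1): Delta=1.0000 Bond=-47.2906
V0=14.7174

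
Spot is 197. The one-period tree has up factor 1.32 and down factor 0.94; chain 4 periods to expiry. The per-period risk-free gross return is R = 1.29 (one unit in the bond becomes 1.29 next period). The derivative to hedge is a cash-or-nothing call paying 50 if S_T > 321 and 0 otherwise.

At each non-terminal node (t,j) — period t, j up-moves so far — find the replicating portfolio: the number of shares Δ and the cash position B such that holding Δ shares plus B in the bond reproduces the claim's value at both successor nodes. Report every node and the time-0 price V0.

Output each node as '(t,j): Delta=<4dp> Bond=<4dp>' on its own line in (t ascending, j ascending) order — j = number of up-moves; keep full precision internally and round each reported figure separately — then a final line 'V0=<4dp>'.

(0,0): Delta=0.0625 Bond=5.1340
(1,0): Delta=0.3622 Bond=-48.8781
(1,1): Delta=0.0442 Bond=11.3801
(2,0): Delta=0.0000 Bond=0.0000
(2,1): Delta=0.3843 Bond=-68.4572
(2,2): Delta=0.0235 Bond=21.8064
(3,0): Delta=0.0000 Bond=0.0000
(3,1): Delta=0.0000 Bond=0.0000
(3,2): Delta=0.4078 Bond=-95.8792
(3,3): Delta=0.0000 Bond=38.7597
V0=17.4493

Risk-neutral probability p* = (R−d)/(u−d) = (1.29−0.94)/(1.32−0.94) = 0.9211.
Terminal values V(4,·): V(4,0)=0.0000, V(4,1)=0.0000, V(4,2)=0.0000, V(4,3)=50.0000, V(4,4)=50.0000
Node (3,0) S=163.6250: V=(p*·0.0000+(1−p*)·0.0000)/1.29=0.0000; Δ=(0.0000−0.0000)/(215.9851−153.8075)=0.0000; B=V−Δ·S=0.0000
Node (3,1) S=229.7713: V=(p*·0.0000+(1−p*)·0.0000)/1.29=0.0000; Δ=(0.0000−0.0000)/(303.2982−215.9851)=0.0000; B=V−Δ·S=0.0000
Node (3,2) S=322.6576: V=(p*·50.0000+(1−p*)·0.0000)/1.29=35.6997; Δ=(50.0000−0.0000)/(425.9081−303.2982)=0.4078; B=V−Δ·S=-95.8792
Node (3,3) S=453.0937: V=(p*·50.0000+(1−p*)·50.0000)/1.29=38.7597; Δ=(50.0000−50.0000)/(598.0837−425.9081)=0.0000; B=V−Δ·S=38.7597
Node (2,0) S=174.0692: V=(p*·0.0000+(1−p*)·0.0000)/1.29=0.0000; Δ=(0.0000−0.0000)/(229.7713−163.6250)=0.0000; B=V−Δ·S=0.0000
Node (2,1) S=244.4376: V=(p*·35.6997+(1−p*)·0.0000)/1.29=25.4894; Δ=(35.6997−0.0000)/(322.6576−229.7713)=0.3843; B=V−Δ·S=-68.4572
Node (2,2) S=343.2528: V=(p*·38.7597+(1−p*)·35.6997)/1.29=29.8590; Δ=(38.7597−35.6997)/(453.0937−322.6576)=0.0235; B=V−Δ·S=21.8064
Node (1,0) S=185.1800: V=(p*·25.4894+(1−p*)·0.0000)/1.29=18.1993; Δ=(25.4894−0.0000)/(244.4376−174.0692)=0.3622; B=V−Δ·S=-48.8781
Node (1,1) S=260.0400: V=(p*·29.8590+(1−p*)·25.4894)/1.29=22.8791; Δ=(29.8590−25.4894)/(343.2528−244.4376)=0.0442; B=V−Δ·S=11.3801
Node (0,0) S=197.0000: V=(p*·22.8791+(1−p*)·18.1993)/1.29=17.4493; Δ=(22.8791−18.1993)/(260.0400−185.1800)=0.0625; B=V−Δ·S=5.1340
Check: Δ(0,0)·S0 + B(0,0) = 17.4493 = V0.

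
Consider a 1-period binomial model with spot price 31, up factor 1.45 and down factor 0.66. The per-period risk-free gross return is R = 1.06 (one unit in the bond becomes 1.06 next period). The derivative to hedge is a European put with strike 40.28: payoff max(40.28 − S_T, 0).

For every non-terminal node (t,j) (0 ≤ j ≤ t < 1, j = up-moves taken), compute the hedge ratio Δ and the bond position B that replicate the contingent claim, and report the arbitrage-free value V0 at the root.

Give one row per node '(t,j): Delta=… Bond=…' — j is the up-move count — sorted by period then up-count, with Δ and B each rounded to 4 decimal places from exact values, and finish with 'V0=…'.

(0,0): Delta=-0.8093 Bond=34.3193
V0=9.2307

Since d<R<u, set p* = (R−d)/(u−d) = 0.5063; price each node as the discounted p*-expectation of its children.
At expiry t=1: V(1,0)=19.8200, V(1,1)=0.0000
(0,0): S=31.0000. Δ = (V_up−V_dn)/(S_up−S_dn) = (0.0000−19.8200)/(44.9500−20.4600) = -0.8093. V = [p*·0.0000 + (1−p*)·19.8200]/1.06 = 9.2307. B = V − Δ·S = 34.3193.
The time-0 hedge costs 9.2307, which is the no-arbitrage price.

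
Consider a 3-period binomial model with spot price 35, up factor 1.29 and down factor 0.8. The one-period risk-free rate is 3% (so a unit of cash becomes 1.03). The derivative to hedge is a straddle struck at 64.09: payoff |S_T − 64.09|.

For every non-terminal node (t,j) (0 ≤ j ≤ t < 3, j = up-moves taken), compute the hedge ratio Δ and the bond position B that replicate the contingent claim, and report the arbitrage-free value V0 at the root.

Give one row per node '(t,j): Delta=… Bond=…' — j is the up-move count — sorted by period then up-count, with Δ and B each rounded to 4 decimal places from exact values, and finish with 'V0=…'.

No-arbitrage ⇒ martingale measure with p* = (R−d)/(u−d) = 0.4694.
At expiry t=3: V(3,0)=46.1700, V(3,1)=35.1940, V(3,2)=17.4952, V(3,3)=11.0441
(2,0): S=22.4000. Δ = (V_up−V_dn)/(S_up−S_dn) = (35.1940−46.1700)/(28.8960−17.9200) = -1.0000. V = [p*·35.1940 + (1−p*)·46.1700]/1.03 = 39.8233. B = V − Δ·S = 62.2233.
(2,1): S=36.1200. Δ = (V_up−V_dn)/(S_up−S_dn) = (17.4952−35.1940)/(46.5948−28.8960) = -1.0000. V = [p*·17.4952 + (1−p*)·35.1940]/1.03 = 26.1033. B = V − Δ·S = 62.2233.
(2,2): S=58.2435. Δ = (V_up−V_dn)/(S_up−S_dn) = (11.0441−17.4952)/(75.1341−46.5948) = -0.2260. V = [p*·11.0441 + (1−p*)·17.4952]/1.03 = 14.0458. B = V − Δ·S = 27.2112.
(1,0): S=28.0000. Δ = (V_up−V_dn)/(S_up−S_dn) = (26.1033−39.8233)/(36.1200−22.4000) = -1.0000. V = [p*·26.1033 + (1−p*)·39.8233]/1.03 = 32.4110. B = V − Δ·S = 60.4110.
(1,1): S=45.1500. Δ = (V_up−V_dn)/(S_up−S_dn) = (14.0458−26.1033)/(58.2435−36.1200) = -0.5450. V = [p*·14.0458 + (1−p*)·26.1033]/1.03 = 19.8482. B = V − Δ·S = 44.4554.
(0,0): S=35.0000. Δ = (V_up−V_dn)/(S_up−S_dn) = (19.8482−32.4110)/(45.1500−28.0000) = -0.7325. V = [p*·19.8482 + (1−p*)·32.4110]/1.03 = 25.7419. B = V − Δ·S = 51.3802.
The time-0 hedge costs 25.7419, which is the no-arbitrage price.

(0,0): Delta=-0.7325 Bond=51.3802
(1,0): Delta=-1.0000 Bond=60.4110
(1,1): Delta=-0.5450 Bond=44.4554
(2,0): Delta=-1.0000 Bond=62.2233
(2,1): Delta=-1.0000 Bond=62.2233
(2,2): Delta=-0.2260 Bond=27.2112
V0=25.7419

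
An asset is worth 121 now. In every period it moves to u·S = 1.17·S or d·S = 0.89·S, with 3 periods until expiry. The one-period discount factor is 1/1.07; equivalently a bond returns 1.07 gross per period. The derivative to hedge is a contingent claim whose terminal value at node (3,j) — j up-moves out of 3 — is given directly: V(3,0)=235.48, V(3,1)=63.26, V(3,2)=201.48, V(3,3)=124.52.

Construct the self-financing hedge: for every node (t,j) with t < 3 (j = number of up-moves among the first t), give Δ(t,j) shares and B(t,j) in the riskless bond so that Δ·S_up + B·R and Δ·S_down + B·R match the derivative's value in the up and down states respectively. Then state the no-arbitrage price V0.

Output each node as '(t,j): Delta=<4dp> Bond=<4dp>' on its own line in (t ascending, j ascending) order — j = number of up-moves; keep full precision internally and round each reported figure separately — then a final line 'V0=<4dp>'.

(0,0): Delta=0.2500 Bond=91.0392
(1,0): Delta=0.8477 Bond=33.0490
(1,1): Delta=-0.0026 Bond=133.1691
(2,0): Delta=-6.4174 Bond=731.6762
(2,1): Delta=3.9179 Bond=-351.4786
(2,2): Delta=-1.6594 Bond=416.9186
V0=121.2871

Under the risk-neutral measure, an up-move has probability p* = (R−d)/(u−d) = 0.6429 and values discount at R = 1.07.
Terminal payoffs: V(3,0)=235.4800, V(3,1)=63.2600, V(3,2)=201.4800, V(3,3)=124.5200
  t=2,j=0: stock 95.8441 → up 112.1376 (V=63.2600), down 85.3012 (V=235.4800). Price 116.6048; hedge Δ=-6.4174, bond B=731.6762.
  t=2,j=1: stock 125.9973 → up 147.4168 (V=201.4800), down 112.1376 (V=63.2600). Price 142.1642; hedge Δ=3.9179, bond B=-351.4786.
  t=2,j=2: stock 165.6369 → up 193.7952 (V=124.5200), down 147.4168 (V=201.4800). Price 142.0614; hedge Δ=-1.6594, bond B=416.9186.
  t=1,j=0: stock 107.6900 → up 125.9973 (V=142.1642), down 95.8441 (V=116.6048). Price 124.3326; hedge Δ=0.8477, bond B=33.0490.
  t=1,j=1: stock 141.5700 → up 165.6369 (V=142.0614), down 125.9973 (V=142.1642). Price 132.8020; hedge Δ=-0.0026, bond B=133.1691.
  t=0,j=0: stock 121.0000 → up 141.5700 (V=132.8020), down 107.6900 (V=124.3326). Price 121.2871; hedge Δ=0.2500, bond B=91.0392.
Check: Δ(0,0)·S0 + B(0,0) = 121.2871 = V0.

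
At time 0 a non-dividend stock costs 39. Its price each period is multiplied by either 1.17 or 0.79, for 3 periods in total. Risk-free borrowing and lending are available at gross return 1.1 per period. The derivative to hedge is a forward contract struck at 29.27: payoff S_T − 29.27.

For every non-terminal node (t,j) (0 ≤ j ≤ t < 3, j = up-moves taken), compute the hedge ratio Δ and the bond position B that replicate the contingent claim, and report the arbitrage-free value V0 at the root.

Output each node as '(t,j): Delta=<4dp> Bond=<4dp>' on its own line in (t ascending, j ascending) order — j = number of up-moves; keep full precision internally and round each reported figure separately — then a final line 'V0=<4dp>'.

No-arbitrage ⇒ martingale measure with p* = (R−d)/(u−d) = 0.8158.
At expiry t=3: V(3,0)=-10.0415, V(3,1)=-0.7923, V(3,2)=12.9058, V(3,3)=33.1929
  t=2,j=0: stock 24.3399 → up 28.4777 (V=-0.7923), down 19.2285 (V=-10.0415). Price -2.2692; hedge Δ=1.0000, bond B=-26.6091.
  t=2,j=1: stock 36.0477 → up 42.1758 (V=12.9058), down 28.4777 (V=-0.7923). Price 9.4386; hedge Δ=1.0000, bond B=-26.6091.
  t=2,j=2: stock 53.3871 → up 62.4629 (V=33.1929), down 42.1758 (V=12.9058). Price 26.7780; hedge Δ=1.0000, bond B=-26.6091.
  t=1,j=0: stock 30.8100 → up 36.0477 (V=9.4386), down 24.3399 (V=-2.2692). Price 6.6199; hedge Δ=1.0000, bond B=-24.1901.
  t=1,j=1: stock 45.6300 → up 53.3871 (V=26.7780), down 36.0477 (V=9.4386). Price 21.4399; hedge Δ=1.0000, bond B=-24.1901.
  t=0,j=0: stock 39.0000 → up 45.6300 (V=21.4399), down 30.8100 (V=6.6199). Price 17.0090; hedge Δ=1.0000, bond B=-21.9910.
Each (Δ,B) replicates both successor values, so the strategy is self-financing and V0 is arbitrage-free.

(0,0): Delta=1.0000 Bond=-21.9910
(1,0): Delta=1.0000 Bond=-24.1901
(1,1): Delta=1.0000 Bond=-24.1901
(2,0): Delta=1.0000 Bond=-26.6091
(2,1): Delta=1.0000 Bond=-26.6091
(2,2): Delta=1.0000 Bond=-26.6091
V0=17.0090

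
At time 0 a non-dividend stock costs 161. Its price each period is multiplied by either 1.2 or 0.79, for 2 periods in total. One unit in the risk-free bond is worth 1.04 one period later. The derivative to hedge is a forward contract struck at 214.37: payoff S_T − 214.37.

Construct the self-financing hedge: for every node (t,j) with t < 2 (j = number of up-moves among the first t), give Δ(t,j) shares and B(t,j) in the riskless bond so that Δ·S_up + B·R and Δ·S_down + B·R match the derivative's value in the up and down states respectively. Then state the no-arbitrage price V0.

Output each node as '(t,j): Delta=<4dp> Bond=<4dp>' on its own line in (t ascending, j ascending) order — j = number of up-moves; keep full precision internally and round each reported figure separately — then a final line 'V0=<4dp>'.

(0,0): Delta=1.0000 Bond=-198.1971
(1,0): Delta=1.0000 Bond=-206.1250
(1,1): Delta=1.0000 Bond=-206.1250
V0=-37.1971

Since d<R<u, set p* = (R−d)/(u−d) = 0.6098; price each node as the discounted p*-expectation of its children.
Terminal values V(2,·): V(2,0)=-113.8899, V(2,1)=-61.7420, V(2,2)=17.4700
(1,0): S=127.1900. Δ = (V_up−V_dn)/(S_up−S_dn) = (-61.7420−-113.8899)/(152.6280−100.4801) = 1.0000. V = [p*·-61.7420 + (1−p*)·-113.8899]/1.04 = -78.9350. B = V − Δ·S = -206.1250.
(1,1): S=193.2000. Δ = (V_up−V_dn)/(S_up−S_dn) = (17.4700−-61.7420)/(231.8400−152.6280) = 1.0000. V = [p*·17.4700 + (1−p*)·-61.7420]/1.04 = -12.9250. B = V − Δ·S = -206.1250.
(0,0): S=161.0000. Δ = (V_up−V_dn)/(S_up−S_dn) = (-12.9250−-78.9350)/(193.2000−127.1900) = 1.0000. V = [p*·-12.9250 + (1−p*)·-78.9350]/1.04 = -37.1971. B = V − Δ·S = -198.1971.
Root portfolio cost Δ·161+B reproduces V0=-37.1971.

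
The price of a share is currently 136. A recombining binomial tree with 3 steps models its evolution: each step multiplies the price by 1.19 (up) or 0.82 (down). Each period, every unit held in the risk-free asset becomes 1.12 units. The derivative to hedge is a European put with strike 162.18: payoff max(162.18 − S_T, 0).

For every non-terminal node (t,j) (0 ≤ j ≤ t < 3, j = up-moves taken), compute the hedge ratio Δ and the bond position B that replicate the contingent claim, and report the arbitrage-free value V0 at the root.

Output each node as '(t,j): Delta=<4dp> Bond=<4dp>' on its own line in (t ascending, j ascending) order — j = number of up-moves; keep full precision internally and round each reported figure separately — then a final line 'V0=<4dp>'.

The replicating-portfolio and risk-neutral prices coincide; use p* = (1.12−0.82)/(1.19−0.82) = 0.8108 for the latter.
Payoff layer (t=3): V(3,0)=87.1940, V(3,1)=53.3588, V(3,2)=4.2565, V(3,3)=0.0000
Node (2,0) S=91.4464: V=(p*·53.3588+(1−p*)·87.1940)/1.12=53.3572; Δ=(53.3588−87.1940)/(108.8212−74.9860)=-1.0000; B=V−Δ·S=144.8036
Node (2,1) S=132.7088: V=(p*·4.2565+(1−p*)·53.3588)/1.12=12.0948; Δ=(4.2565−53.3588)/(157.9235−108.8212)=-1.0000; B=V−Δ·S=144.8036
Node (2,2) S=192.5896: V=(p*·0.0000+(1−p*)·4.2565)/1.12=0.7190; Δ=(0.0000−4.2565)/(229.1816−157.9235)=-0.0597; B=V−Δ·S=12.2231
Node (1,0) S=111.5200: V=(p*·12.0948+(1−p*)·53.3572)/1.12=17.7689; Δ=(12.0948−53.3572)/(132.7088−91.4464)=-1.0000; B=V−Δ·S=129.2889
Node (1,1) S=161.8400: V=(p*·0.7190+(1−p*)·12.0948)/1.12=2.5636; Δ=(0.7190−12.0948)/(192.5896−132.7088)=-0.1900; B=V−Δ·S=33.3089
Node (0,0) S=136.0000: V=(p*·2.5636+(1−p*)·17.7689)/1.12=4.8574; Δ=(2.5636−17.7689)/(161.8400−111.5200)=-0.3022; B=V−Δ·S=45.9529
Root portfolio cost Δ·136+B reproduces V0=4.8574.

(0,0): Delta=-0.3022 Bond=45.9529
(1,0): Delta=-1.0000 Bond=129.2889
(1,1): Delta=-0.1900 Bond=33.3089
(2,0): Delta=-1.0000 Bond=144.8036
(2,1): Delta=-1.0000 Bond=144.8036
(2,2): Delta=-0.0597 Bond=12.2231
V0=4.8574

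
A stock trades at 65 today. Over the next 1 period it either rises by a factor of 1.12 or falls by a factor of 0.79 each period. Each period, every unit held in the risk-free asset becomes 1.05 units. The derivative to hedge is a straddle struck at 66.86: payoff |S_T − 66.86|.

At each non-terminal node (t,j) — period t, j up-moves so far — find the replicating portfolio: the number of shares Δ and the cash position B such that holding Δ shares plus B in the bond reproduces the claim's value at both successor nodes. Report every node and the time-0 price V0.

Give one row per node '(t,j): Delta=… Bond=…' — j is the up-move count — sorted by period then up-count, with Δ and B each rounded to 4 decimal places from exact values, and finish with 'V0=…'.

The replicating-portfolio and risk-neutral prices coincide; use p* = (1.05−0.79)/(1.12−0.79) = 0.7879 for the latter.
Terminal payoffs: V(1,0)=15.5100, V(1,1)=5.9400
(0,0): S=65.0000. Δ = (V_up−V_dn)/(S_up−S_dn) = (5.9400−15.5100)/(72.8000−51.3500) = -0.4462. V = [p*·5.9400 + (1−p*)·15.5100]/1.05 = 7.5905. B = V − Δ·S = 36.5905.
Each (Δ,B) replicates both successor values, so the strategy is self-financing and V0 is arbitrage-free.

(0,0): Delta=-0.4462 Bond=36.5905
V0=7.5905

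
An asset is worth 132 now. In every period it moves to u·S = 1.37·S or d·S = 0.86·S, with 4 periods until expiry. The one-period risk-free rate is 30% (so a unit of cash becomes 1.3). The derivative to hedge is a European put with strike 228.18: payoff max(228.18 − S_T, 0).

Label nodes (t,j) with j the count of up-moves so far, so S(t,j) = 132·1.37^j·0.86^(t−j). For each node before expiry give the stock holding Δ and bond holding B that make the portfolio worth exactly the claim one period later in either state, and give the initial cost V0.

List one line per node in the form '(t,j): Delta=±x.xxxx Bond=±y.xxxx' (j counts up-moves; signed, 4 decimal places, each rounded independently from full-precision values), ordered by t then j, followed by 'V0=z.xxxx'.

Under the risk-neutral measure, an up-move has probability p* = (R−d)/(u−d) = 0.8627 and values discount at R = 1.3.
Payoff layer (t=4): V(4,0)=155.9749, V(4,1)=113.1556, V(4,2)=44.9435, V(4,3)=0.0000, V(4,4)=0.0000
  t=3,j=0: stock 83.9594 → up 115.0244 (V=113.1556), down 72.2051 (V=155.9749). Price 91.5637; hedge Δ=-1.0000, bond B=175.5231.
  t=3,j=1: stock 133.7493 → up 183.2365 (V=44.9435), down 115.0244 (V=113.1556). Price 41.7738; hedge Δ=-1.0000, bond B=175.5231.
  t=3,j=2: stock 213.0657 → up 291.9000 (V=0.0000), down 183.2365 (V=44.9435). Price 4.7452; hedge Δ=-0.4136, bond B=92.8697.
  t=3,j=3: stock 339.4186 → up 465.0035 (V=0.0000), down 291.9000 (V=0.0000). Price 0.0000; hedge Δ=0.0000, bond B=0.0000.
  t=2,j=0: stock 97.6272 → up 133.7493 (V=41.7738), down 83.9594 (V=91.5637). Price 37.3906; hedge Δ=-1.0000, bond B=135.0178.
  t=2,j=1: stock 155.5224 → up 213.0657 (V=4.7452), down 133.7493 (V=41.7738). Price 7.5596; hedge Δ=-0.4668, bond B=80.1648.
  t=2,j=2: stock 247.7508 → up 339.4186 (V=0.0000), down 213.0657 (V=4.7452). Price 0.5010; hedge Δ=-0.0376, bond B=9.8052.
  t=1,j=0: stock 113.5200 → up 155.5224 (V=7.5596), down 97.6272 (V=37.3906). Price 8.9647; hedge Δ=-0.5153, bond B=67.4567.
  t=1,j=1: stock 180.8400 → up 247.7508 (V=0.5010), down 155.5224 (V=7.5596). Price 1.1306; hedge Δ=-0.0765, bond B=14.9711.
  t=0,j=0: stock 132.0000 → up 180.8400 (V=1.1306), down 113.5200 (V=8.9647). Price 1.6968; hedge Δ=-0.1164, bond B=17.0577.
Each (Δ,B) replicates both successor values, so the strategy is self-financing and V0 is arbitrage-free.

(0,0): Delta=-0.1164 Bond=17.0577
(1,0): Delta=-0.5153 Bond=67.4567
(1,1): Delta=-0.0765 Bond=14.9711
(2,0): Delta=-1.0000 Bond=135.0178
(2,1): Delta=-0.4668 Bond=80.1648
(2,2): Delta=-0.0376 Bond=9.8052
(3,0): Delta=-1.0000 Bond=175.5231
(3,1): Delta=-1.0000 Bond=175.5231
(3,2): Delta=-0.4136 Bond=92.8697
(3,3): Delta=0.0000 Bond=0.0000
V0=1.6968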